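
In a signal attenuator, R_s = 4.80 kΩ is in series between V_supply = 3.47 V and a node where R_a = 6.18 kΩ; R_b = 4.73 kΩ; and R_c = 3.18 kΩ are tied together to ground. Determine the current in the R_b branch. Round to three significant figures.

Equivalent of the parallel group: R_p = 1.454 kΩ.
Node voltage V_A = V_supply · R_p/(R_s + R_p) = 3.47 × 0.2325 = 0.8068 V.
Branch current I = V_A/R_b = 0.8068/4.73 = 0.1706 mA.
(Equivalently: I_total = 0.5548 mA, then current-divider fraction G_k/ΣG = 0.3074.)

I ≈ 0.171 mA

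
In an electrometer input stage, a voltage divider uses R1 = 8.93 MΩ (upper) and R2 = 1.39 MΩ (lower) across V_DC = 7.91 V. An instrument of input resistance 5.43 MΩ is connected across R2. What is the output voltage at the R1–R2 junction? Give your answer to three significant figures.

First combine the lower leg with the load: R2 ‖ R_L = 1.107 MΩ.
Then V_out = V_DC · R2'/(R1 + R2') = 7.91 × 1.107/10.04 = 0.8722 V.

V_out ≈ 0.872 V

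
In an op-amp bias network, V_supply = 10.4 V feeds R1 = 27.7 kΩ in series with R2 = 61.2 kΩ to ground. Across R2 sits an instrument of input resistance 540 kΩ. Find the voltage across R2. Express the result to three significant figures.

The load sits in parallel with R2, giving an effective lower resistance R2' = R2·R_L/(R2+R_L) = 54.97 kΩ.
Then V_out = V_supply · R2'/(R1 + R2') = 10.4 × 54.97/82.67 = 6.915 V.

V_out ≈ 6.92 V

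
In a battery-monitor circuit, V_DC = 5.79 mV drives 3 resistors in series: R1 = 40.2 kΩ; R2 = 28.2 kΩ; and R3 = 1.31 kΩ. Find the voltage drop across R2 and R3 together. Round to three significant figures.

V ≈ 2.45 mV

Series total: ΣR = 40.2 + 28.2 + 1.31 = 69.71 kΩ.
R_{R2..R3} = 28.2 + 1.31 = 29.51 kΩ.
Voltage divider: V = V_DC · (29.51 / 69.71) = 5.79 × 0.4233 = 2.451 mV.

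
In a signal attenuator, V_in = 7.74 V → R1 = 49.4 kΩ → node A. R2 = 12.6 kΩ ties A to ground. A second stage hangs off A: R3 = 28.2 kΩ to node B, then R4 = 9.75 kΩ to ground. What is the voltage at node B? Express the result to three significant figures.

Looking into the second stage from A: R3 + R4 = 37.95 kΩ appears in parallel with R2.
R2 ‖ (R3+R4) = 9.459 kΩ.
So V_A = 7.74 × 0.1607 = 1.244 V.
Then the unloaded second divider: V_B = V_A × R4/(R3+R4) = 1.244 × 0.2569 = 0.3196 V.

V_B ≈ 0.320 V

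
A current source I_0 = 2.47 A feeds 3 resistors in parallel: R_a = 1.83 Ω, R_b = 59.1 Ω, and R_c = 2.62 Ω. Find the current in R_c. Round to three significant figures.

I ≈ 0.998 A

Total conductance ΣG = 1/1.83 + 1/59.1 + 1/2.62 = 0.9450 (units of 1/Ω).
By the current-divider rule, I = I_0 · G_k/ΣG = 2.47 × 0.4039 = 0.9976 A.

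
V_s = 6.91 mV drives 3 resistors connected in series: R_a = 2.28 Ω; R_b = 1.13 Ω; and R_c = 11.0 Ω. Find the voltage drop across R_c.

V ≈ 5.27 mV

ΣR = 2.28 + 1.13 + 11.0 = 14.41 Ω.
By the voltage-divider rule, V = 6.91 × 11.00/14.41 = 5.275 mV.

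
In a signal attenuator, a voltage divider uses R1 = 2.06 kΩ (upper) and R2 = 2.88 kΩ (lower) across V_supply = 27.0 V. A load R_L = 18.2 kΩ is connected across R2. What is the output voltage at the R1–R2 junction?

R2 ‖ R_L = (2.88 × 18.2)/(2.88 + 18.2) = 2.487 kΩ.
Now apply the divider: V_out = 27.0 × 0.5469 = 14.77 V.

V_out ≈ 14.8 V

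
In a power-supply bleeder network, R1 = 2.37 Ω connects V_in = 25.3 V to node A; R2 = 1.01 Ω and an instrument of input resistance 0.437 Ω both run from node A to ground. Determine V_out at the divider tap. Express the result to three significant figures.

V_out ≈ 2.88 V

First combine the lower leg with the load: R2 ‖ R_L = 0.3050 Ω.
Then V_out = V_in · R2'/(R1 + R2') = 25.3 × 0.3050/2.675 = 2.885 V.
(Unloaded it would be 7.56 V; the load pulls it down.)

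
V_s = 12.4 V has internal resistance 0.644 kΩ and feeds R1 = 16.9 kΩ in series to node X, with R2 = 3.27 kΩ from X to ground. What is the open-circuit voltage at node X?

R1' = 0.644 + 16.9 = 17.54 kΩ (source resistance + R1).
V_th is the unloaded tap voltage: V_s · R2/(R1'+R2) = 12.4 × 0.1571 = 1.948 V.

V_th ≈ 1.95 V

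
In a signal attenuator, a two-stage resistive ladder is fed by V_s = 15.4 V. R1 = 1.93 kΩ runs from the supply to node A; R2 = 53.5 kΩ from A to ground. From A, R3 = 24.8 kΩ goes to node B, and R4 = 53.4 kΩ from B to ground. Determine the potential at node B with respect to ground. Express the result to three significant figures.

V_B ≈ 9.91 V

Node A sees R2 in parallel with the series input of stage 2, R3 + R4 = 78.20 kΩ.
Effective lower resistance at A: R2 ‖ 78.20 = 31.77 kΩ.
First divider: V_A = V_s · 31.77/(1.93 + 31.77) = 14.52 V.
V_B = V_A × 0.6829 = 9.914 V.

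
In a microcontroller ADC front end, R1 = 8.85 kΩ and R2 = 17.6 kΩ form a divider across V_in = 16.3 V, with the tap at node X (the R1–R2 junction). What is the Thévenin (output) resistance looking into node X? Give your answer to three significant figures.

Looking into X with the source shorted: R_th = R1·R2/(R1+R2) = 8.850 × 17.6/26.45 = 5.889 kΩ.

R_th ≈ 5.89 kΩ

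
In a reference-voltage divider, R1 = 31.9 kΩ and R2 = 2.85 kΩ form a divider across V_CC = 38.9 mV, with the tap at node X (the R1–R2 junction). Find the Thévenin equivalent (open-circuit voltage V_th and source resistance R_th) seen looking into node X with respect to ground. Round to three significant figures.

With X open, the divider is unloaded: V_th = 38.9 × 2.85/34.75 = 3.190 mV.
With V_CC suppressed (replaced by a short), R_th = R1 ‖ R2 = (31.90 × 2.85)/(31.90 + 2.85) = 2.616 kΩ.

V_th ≈ 3.19 mV, R_th ≈ 2.62 kΩ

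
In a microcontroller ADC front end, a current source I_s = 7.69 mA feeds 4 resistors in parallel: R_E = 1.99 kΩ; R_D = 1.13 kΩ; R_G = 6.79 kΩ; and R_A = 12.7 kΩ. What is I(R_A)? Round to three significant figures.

I ≈ 0.375 mA

Conductances: ΣG = 1/1.99 + 1/1.13 + 1/6.79 + 1/12.7 = 1.613 (1/kΩ).
R_A takes the fraction G_k/ΣG = 0.07874/1.613 = 0.04880, so I = 7.69 × 0.04880 = 0.3753 mA.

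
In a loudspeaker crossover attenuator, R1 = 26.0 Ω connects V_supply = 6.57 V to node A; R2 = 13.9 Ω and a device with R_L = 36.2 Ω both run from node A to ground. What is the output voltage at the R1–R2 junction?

R2 ‖ R_L = (13.9 × 36.2)/(13.9 + 36.2) = 10.04 Ω.
Now apply the divider: V_out = 6.57 × 0.2786 = 1.831 V.

V_out ≈ 1.83 V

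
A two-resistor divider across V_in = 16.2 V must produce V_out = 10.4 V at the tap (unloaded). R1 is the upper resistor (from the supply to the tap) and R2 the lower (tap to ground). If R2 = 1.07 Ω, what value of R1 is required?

The divider ratio is R2/(R1+R2) = 10.4/16.2 = 0.6420.
So R1 = R2 · (V_in/V_out − 1) = 1.07 × (16.2/10.4 − 1) = 1.07 × 0.5577 = 0.5967 Ω.

R1 ≈ 0.597 Ω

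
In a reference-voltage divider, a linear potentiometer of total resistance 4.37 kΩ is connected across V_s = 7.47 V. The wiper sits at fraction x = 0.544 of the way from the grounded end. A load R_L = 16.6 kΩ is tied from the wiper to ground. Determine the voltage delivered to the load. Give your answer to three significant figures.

V_out ≈ 3.81 V

Lower segment x·R_p = 2.377 kΩ; upper segment (1−x)·R_p = 1.993 kΩ.
(x·R_p) ‖ R_L = 2.079 kΩ.
V_out = 7.47 × 2.079/(1.993 + 2.079) = 3.815 V.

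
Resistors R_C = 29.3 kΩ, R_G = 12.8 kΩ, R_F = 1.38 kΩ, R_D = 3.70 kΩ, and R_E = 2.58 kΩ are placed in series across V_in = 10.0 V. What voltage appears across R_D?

V ≈ 0.744 V

Series total: ΣR = 29.3 + 12.8 + 1.38 + 3.70 + 2.58 = 49.76 kΩ.
By the voltage-divider rule, V = 10.0 × 3.700/49.76 = 0.7436 V.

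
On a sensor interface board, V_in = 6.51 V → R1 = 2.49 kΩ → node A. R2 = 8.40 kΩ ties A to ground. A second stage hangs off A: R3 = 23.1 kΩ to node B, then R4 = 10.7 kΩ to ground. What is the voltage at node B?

Node A sees R2 in parallel with the series input of stage 2, R3 + R4 = 33.80 kΩ.
Effective lower resistance at A: R2 ‖ 33.80 = 6.728 kΩ.
V_A = 6.51 × 6.728/(2.49 + 6.728) = 4.751 V.
V_B = V_A × 0.3166 = 1.504 V.

V_B ≈ 1.50 V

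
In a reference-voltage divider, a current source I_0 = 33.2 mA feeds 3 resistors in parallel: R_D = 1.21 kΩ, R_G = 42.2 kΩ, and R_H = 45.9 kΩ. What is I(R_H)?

I ≈ 0.830 mA

Total conductance ΣG = 1/1.21 + 1/42.2 + 1/45.9 = 0.8719 (units of 1/kΩ).
By the current-divider rule, I = I_0 · G_k/ΣG = 33.2 × 0.02499 = 0.8296 mA.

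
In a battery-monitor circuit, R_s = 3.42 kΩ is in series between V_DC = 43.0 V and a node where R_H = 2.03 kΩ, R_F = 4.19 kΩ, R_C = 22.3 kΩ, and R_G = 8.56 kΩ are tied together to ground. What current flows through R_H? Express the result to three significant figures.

I ≈ 5.23 mA

Combine the parallel branches: R_p = (1/2.03 + 1/4.19 + 1/22.3 + 1/8.56)⁻¹ = 1.120 kΩ.
V_A = 43.0 × 1.120/4.540 = 10.61 V.
Branch current I = V_A/R_H = 10.61/2.03 = 5.225 mA.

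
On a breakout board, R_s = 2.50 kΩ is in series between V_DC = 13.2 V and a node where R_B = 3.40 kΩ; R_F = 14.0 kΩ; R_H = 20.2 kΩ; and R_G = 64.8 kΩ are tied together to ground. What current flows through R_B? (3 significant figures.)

I ≈ 1.87 mA

Parallel bank: R_p = 1/(1/3.40 + 1/14.0 + 1/20.2 + 1/64.8) = 2.323 kΩ.
V_A by voltage divider: V_A = 13.2 × 2.323/(2.50 + 2.323) = 6.358 V.
Branch current I = V_A/R_B = 6.358/3.40 = 1.870 mA.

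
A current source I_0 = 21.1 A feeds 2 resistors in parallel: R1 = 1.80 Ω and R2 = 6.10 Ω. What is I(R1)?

I ≈ 16.3 A

With just two branches, the current splits inversely with resistance.
I(R1) = 21.1 × 6.10/(1.80 + 6.10) = 21.1 × 0.7722 = 16.29 A.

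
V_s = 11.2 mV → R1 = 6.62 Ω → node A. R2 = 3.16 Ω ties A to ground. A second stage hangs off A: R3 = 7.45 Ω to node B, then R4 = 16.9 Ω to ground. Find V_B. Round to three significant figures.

V_B ≈ 2.31 mV

Node A sees R2 in parallel with the series input of stage 2, R3 + R4 = 24.35 Ω.
R2 ‖ (R3+R4) = 2.797 Ω.
V_A = 11.2 × 2.797/(6.62 + 2.797) = 3.327 mV.
Then the unloaded second divider: V_B = V_A × R4/(R3+R4) = 3.327 × 0.6940 = 2.309 mV.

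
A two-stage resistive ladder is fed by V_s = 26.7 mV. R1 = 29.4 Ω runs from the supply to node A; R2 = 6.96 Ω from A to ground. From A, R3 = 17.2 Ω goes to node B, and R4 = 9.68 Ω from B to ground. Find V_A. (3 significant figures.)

Node A sees R2 in parallel with the series input of stage 2, R3 + R4 = 26.88 Ω.
Effective lower resistance at A: R2 ‖ 26.88 = 5.529 Ω.
V_A = 26.7 × 5.529/(29.4 + 5.529) = 4.226 mV.

V_A ≈ 4.23 mV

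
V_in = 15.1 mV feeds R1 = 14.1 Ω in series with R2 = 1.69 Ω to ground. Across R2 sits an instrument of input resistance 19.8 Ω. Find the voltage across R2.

V_out ≈ 1.50 mV

First combine the lower leg with the load: R2 ‖ R_L = 1.557 Ω.
Then V_out = V_in · R2'/(R1 + R2') = 15.1 × 1.557/15.66 = 1.502 mV.
(Unloaded it would be 1.62 mV; the load pulls it down.)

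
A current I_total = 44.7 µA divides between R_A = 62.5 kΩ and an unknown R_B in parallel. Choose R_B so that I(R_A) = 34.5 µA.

R_B ≈ 211 kΩ

The fraction through R_A equals R_B/(R_A+R_B).
With f = 0.7718, R_B = R_A · f/(1−f) = 62.5 × 3.382 = 211.4 kΩ.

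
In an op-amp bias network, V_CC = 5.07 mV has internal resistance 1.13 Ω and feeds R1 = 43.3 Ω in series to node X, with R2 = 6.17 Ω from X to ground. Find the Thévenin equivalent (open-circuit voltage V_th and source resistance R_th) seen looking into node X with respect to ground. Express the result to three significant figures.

R1' = 1.13 + 43.3 = 44.43 Ω (source resistance + R1).
V_th is the unloaded tap voltage: V_CC · R2/(R1'+R2) = 5.07 × 0.1219 = 0.6182 mV.
With V_CC suppressed (replaced by a short), R_th = R1' ‖ R2 = (44.43 × 6.17)/(44.43 + 6.17) = 5.418 Ω.

V_th ≈ 0.618 mV, R_th ≈ 5.42 Ω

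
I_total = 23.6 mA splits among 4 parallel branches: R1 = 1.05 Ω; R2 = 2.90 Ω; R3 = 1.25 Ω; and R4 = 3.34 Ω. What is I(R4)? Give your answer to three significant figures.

I ≈ 2.95 mA

Conductances: ΣG = 1/1.05 + 1/2.90 + 1/1.25 + 1/3.34 = 2.397 (1/Ω).
By the current-divider rule, I = I_total · G_k/ΣG = 23.6 × 0.1249 = 2.948 mA.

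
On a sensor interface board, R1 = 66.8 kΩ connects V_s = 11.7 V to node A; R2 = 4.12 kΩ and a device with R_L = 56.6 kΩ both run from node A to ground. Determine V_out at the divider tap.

V_out ≈ 0.636 V

First combine the lower leg with the load: R2 ‖ R_L = 3.840 kΩ.
Now apply the divider: V_out = 11.7 × 0.05437 = 0.6361 V.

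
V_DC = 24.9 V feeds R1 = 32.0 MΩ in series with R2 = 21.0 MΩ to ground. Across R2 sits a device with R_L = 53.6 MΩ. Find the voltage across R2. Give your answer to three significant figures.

First combine the lower leg with the load: R2 ‖ R_L = 15.09 MΩ.
Then V_out = V_DC · R2'/(R1 + R2') = 24.9 × 15.09/47.09 = 7.979 V.

V_out ≈ 7.98 V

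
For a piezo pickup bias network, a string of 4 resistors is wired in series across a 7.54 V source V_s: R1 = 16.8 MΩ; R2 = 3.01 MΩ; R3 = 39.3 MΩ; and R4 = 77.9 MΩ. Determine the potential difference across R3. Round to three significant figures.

V ≈ 2.16 V

Total series resistance ΣR = 16.8 + 3.01 + 39.3 + 77.9 = 137.0 MΩ.
V = V_s · R/ΣR = 7.54 × 0.2868 = 2.163 V.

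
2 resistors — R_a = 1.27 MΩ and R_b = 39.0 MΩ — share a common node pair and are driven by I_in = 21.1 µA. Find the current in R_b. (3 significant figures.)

I ≈ 0.665 µA

For two parallel branches, I_k = I_in · (other R)/(sum of R).
So I = 21.1 × 1.27/40.27 = 0.6654 µA.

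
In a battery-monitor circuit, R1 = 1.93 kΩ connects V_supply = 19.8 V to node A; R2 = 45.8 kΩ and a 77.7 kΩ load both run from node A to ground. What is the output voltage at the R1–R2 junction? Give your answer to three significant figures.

The load sits in parallel with R2, giving an effective lower resistance R2' = R2·R_L/(R2+R_L) = 28.82 kΩ.
Now apply the divider: V_out = 19.8 × 0.9372 = 18.56 V.
(Unloaded it would be 19.0 V; the load pulls it down.)

V_out ≈ 18.6 V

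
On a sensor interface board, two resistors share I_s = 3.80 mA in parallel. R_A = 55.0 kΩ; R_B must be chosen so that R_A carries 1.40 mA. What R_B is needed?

R_B ≈ 32.1 kΩ

The fraction through R_A equals R_B/(R_A+R_B).
1.40/3.80 = R_B/(R_A + R_B) → R_B = R_A · (0.3684)/(1 − 0.3684) = 55.0 × 0.5833 = 32.08 kΩ.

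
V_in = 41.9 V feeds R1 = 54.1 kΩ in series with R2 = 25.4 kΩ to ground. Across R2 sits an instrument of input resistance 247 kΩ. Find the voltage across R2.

The load sits in parallel with R2, giving an effective lower resistance R2' = R2·R_L/(R2+R_L) = 23.03 kΩ.
Then V_out = V_in · R2'/(R1 + R2') = 41.9 × 23.03/77.13 = 12.51 V.

V_out ≈ 12.5 V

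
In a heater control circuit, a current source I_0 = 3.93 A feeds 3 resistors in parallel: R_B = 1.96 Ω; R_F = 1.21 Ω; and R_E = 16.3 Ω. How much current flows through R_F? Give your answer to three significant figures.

Conductances: ΣG = 1/1.96 + 1/1.21 + 1/16.3 = 1.398 (1/Ω).
Current divider: I(R_F) = I_0 · G_k/ΣG = 3.93 × (0.8264/1.398) = 3.93 × 0.5912 = 2.323 A.

I ≈ 2.32 A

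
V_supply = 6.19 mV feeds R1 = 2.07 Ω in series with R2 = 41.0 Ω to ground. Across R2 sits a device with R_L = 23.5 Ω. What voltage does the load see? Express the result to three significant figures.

V_out ≈ 5.44 mV

The load sits in parallel with R2, giving an effective lower resistance R2' = R2·R_L/(R2+R_L) = 14.94 Ω.
Now apply the divider: V_out = 6.19 × 0.8783 = 5.437 mV.
(Unloaded it would be 5.89 mV; the load pulls it down.)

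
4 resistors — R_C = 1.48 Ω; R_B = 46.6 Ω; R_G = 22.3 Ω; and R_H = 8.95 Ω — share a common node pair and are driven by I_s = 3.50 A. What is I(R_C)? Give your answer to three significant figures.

I ≈ 2.77 A

Conductances: ΣG = 1/1.48 + 1/46.6 + 1/22.3 + 1/8.95 = 0.8537 (1/Ω).
Current divider: I(R_C) = I_s · G_k/ΣG = 3.50 × (0.6757/0.8537) = 3.50 × 0.7915 = 2.770 A.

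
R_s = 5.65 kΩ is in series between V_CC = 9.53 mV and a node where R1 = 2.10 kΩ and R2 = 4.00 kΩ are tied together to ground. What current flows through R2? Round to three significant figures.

I ≈ 0.467 µA

Equivalent of the parallel group: R_p = 1.377 kΩ.
V_A by voltage divider: V_A = 9.53 × 1.377/(5.65 + 1.377) = 1.868 mV.
Branch current I = V_A/R2 = 1.868/4.00 = 0.4669 µA.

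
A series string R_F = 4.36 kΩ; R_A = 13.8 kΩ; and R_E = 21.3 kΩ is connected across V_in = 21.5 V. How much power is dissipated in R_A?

P ≈ 4.10 mW

Series current I = V_in/ΣR = 21.5/39.46 = 0.5449 mA.
P = I²R = 0.2969 × 13.8 = 4.097 mW.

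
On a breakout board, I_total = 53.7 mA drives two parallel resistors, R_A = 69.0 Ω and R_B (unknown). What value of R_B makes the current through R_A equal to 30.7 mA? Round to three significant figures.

Two-branch current divider: I_A = I_total · R_B/(R_A + R_B).
With f = 0.5717, R_B = R_A · f/(1−f) = 69.0 × 1.335 = 92.10 Ω.

R_B ≈ 92.1 Ω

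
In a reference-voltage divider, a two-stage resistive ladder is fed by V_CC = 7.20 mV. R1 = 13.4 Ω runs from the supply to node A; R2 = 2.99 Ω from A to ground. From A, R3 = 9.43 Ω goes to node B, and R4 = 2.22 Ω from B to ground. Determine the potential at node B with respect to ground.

Node A sees R2 in parallel with the series input of stage 2, R3 + R4 = 11.65 Ω.
R2 ‖ (R3+R4) = 2.379 Ω.
First divider: V_A = V_CC · 2.379/(13.4 + 2.379) = 1.086 mV.
V_B = V_A × 0.1906 = 0.2069 mV.

V_B ≈ 0.207 mV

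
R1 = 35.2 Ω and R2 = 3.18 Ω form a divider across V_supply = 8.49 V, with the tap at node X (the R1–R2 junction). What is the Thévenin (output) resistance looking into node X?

Looking into X with the source shorted: R_th = R1·R2/(R1+R2) = 35.20 × 3.18/38.38 = 2.917 Ω.

R_th ≈ 2.92 Ω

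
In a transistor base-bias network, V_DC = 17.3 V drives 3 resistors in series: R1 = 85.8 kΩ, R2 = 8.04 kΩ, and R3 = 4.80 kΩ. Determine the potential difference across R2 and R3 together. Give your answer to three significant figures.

ΣR = 85.8 + 8.04 + 4.80 = 98.64 kΩ.
R_{R2..R3} = 8.04 + 4.80 = 12.84 kΩ.
By the voltage-divider rule, V = 17.3 × 12.84/98.64 = 2.252 V.

V ≈ 2.25 V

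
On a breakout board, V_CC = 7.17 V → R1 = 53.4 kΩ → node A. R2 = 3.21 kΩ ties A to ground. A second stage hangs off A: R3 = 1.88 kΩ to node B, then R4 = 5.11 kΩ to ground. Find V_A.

V_A ≈ 0.284 V

Looking into the second stage from A: R3 + R4 = 6.990 kΩ appears in parallel with R2.
Effective lower resistance at A: R2 ‖ 6.990 = 2.200 kΩ.
First divider: V_A = V_CC · 2.200/(53.4 + 2.200) = 0.2837 V.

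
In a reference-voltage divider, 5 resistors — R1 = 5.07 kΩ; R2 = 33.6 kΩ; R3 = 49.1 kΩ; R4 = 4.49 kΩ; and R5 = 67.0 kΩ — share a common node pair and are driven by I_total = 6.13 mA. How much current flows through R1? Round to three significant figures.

I ≈ 2.49 mA

Conductances: ΣG = 1/5.07 + 1/33.6 + 1/49.1 + 1/4.49 + 1/67.0 = 0.4850 (1/kΩ).
By the current-divider rule, I = I_total · G_k/ΣG = 6.13 × 0.4067 = 2.493 mA.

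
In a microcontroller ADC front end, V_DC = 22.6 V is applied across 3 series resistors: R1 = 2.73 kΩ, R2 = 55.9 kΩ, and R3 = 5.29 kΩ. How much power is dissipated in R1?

ΣR = 63.92 kΩ → I = 22.6/63.92 = 0.3536 mA.
P = I²R = 0.1250 × 2.73 = 0.3413 mW.

P ≈ 0.341 mW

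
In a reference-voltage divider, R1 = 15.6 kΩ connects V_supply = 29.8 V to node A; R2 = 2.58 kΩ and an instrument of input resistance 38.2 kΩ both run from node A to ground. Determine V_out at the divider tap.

The load sits in parallel with R2, giving an effective lower resistance R2' = R2·R_L/(R2+R_L) = 2.417 kΩ.
Voltage divider with the loaded lower leg: V_out = 29.8 × 2.417/(15.6 + 2.417) = 29.8 × 0.1341 = 3.997 V.
(Unloaded it would be 4.23 V; the load pulls it down.)

V_out ≈ 4.00 V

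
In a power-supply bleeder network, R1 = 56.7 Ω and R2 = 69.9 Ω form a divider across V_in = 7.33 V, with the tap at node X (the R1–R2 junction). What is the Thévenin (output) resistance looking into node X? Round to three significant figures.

R_th ≈ 31.3 Ω

Looking into X with the source shorted: R_th = R1·R2/(R1+R2) = 56.70 × 69.9/126.6 = 31.31 Ω.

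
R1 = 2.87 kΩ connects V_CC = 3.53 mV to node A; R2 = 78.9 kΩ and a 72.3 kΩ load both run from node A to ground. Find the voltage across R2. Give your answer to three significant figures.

The load sits in parallel with R2, giving an effective lower resistance R2' = R2·R_L/(R2+R_L) = 37.73 kΩ.
Voltage divider with the loaded lower leg: V_out = 3.53 × 37.73/(2.87 + 37.73) = 3.53 × 0.9293 = 3.280 mV.

V_out ≈ 3.28 mV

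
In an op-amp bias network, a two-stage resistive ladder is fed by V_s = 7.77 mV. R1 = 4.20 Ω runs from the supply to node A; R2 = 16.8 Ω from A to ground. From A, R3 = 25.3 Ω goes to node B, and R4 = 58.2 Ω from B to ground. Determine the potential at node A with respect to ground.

Node A sees R2 in parallel with the series input of stage 2, R3 + R4 = 83.50 Ω.
Effective lower resistance at A: R2 ‖ 83.50 = 13.99 Ω.
So V_A = 7.77 × 0.7691 = 5.976 mV.

V_A ≈ 5.98 mV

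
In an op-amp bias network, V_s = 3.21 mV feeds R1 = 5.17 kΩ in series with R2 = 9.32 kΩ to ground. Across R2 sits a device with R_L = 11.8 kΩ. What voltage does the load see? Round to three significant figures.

R2 ‖ R_L = (9.32 × 11.8)/(9.32 + 11.8) = 5.207 kΩ.
Then V_out = V_s · R2'/(R1 + R2') = 3.21 × 5.207/10.38 = 1.611 mV.
(Unloaded it would be 2.06 mV; the load pulls it down.)

V_out ≈ 1.61 mV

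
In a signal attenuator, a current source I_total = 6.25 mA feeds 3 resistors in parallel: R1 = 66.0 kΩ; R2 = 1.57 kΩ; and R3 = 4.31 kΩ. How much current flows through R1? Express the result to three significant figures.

I ≈ 0.107 mA

ΣG = 1/66.0 + 1/1.57 + 1/4.31 = 0.8841.
R1 takes the fraction G_k/ΣG = 0.01515/0.8841 = 0.01714, so I = 6.25 × 0.01714 = 0.1071 mA.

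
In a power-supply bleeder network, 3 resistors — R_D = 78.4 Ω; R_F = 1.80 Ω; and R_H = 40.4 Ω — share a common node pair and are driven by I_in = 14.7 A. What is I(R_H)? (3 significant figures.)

I ≈ 0.614 A

ΣG = 1/78.4 + 1/1.80 + 1/40.4 = 0.5931.
R_H takes the fraction G_k/ΣG = 0.02475/0.5931 = 0.04174, so I = 14.7 × 0.04174 = 0.6135 A.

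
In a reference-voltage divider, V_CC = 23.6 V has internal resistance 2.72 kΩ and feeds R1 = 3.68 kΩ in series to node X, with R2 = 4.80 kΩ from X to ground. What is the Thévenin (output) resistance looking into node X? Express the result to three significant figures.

R1' = 2.72 + 3.68 = 6.400 kΩ (source resistance + R1).
With V_CC suppressed (replaced by a short), R_th = R1' ‖ R2 = (6.400 × 4.80)/(6.400 + 4.80) = 2.743 kΩ.

R_th ≈ 2.74 kΩ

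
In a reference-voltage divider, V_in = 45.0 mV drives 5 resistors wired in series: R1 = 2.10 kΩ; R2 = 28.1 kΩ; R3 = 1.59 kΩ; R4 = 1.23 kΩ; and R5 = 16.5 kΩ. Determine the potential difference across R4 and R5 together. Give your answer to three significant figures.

V ≈ 16.1 mV

ΣR = 2.10 + 28.1 + 1.59 + 1.23 + 16.5 = 49.52 kΩ.
R_{R4..R5} = 1.23 + 16.5 = 17.73 kΩ.
Voltage divider: V = V_in · (17.73 / 49.52) = 45.0 × 0.3580 = 16.11 mV.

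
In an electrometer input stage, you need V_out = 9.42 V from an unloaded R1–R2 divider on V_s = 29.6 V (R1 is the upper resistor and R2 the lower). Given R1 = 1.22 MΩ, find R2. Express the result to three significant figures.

R2 ≈ 0.569 MΩ

The divider ratio is R2/(R1+R2) = 9.42/29.6 = 0.3182.
So R2 = R1 · V_out/(V_s − V_out) = 1.22 × 9.42/(29.6 − 9.42) = 1.22 × 0.4668 = 0.5695 MΩ.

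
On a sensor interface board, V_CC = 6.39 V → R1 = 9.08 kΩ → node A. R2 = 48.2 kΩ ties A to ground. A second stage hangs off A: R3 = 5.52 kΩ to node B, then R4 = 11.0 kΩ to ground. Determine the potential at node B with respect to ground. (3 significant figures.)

Looking into the second stage from A: R3 + R4 = 16.52 kΩ appears in parallel with R2.
Effective lower resistance at A: R2 ‖ 16.52 = 12.30 kΩ.
V_A = 6.39 × 12.30/(9.08 + 12.30) = 3.677 V.
Then the unloaded second divider: V_B = V_A × R4/(R3+R4) = 3.677 × 0.6659 = 2.448 V.

V_B ≈ 2.45 V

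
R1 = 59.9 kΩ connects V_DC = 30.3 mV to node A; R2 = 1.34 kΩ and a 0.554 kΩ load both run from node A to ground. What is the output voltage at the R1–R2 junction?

V_out ≈ 0.197 mV

First combine the lower leg with the load: R2 ‖ R_L = 0.3920 kΩ.
Then V_out = V_DC · R2'/(R1 + R2') = 30.3 × 0.3920/60.29 = 0.1970 mV.
(Unloaded it would be 0.663 mV; the load pulls it down.)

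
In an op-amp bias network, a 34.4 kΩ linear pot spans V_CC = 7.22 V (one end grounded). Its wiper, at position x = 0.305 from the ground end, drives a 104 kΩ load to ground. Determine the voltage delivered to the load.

Lower segment x·R_p = 10.49 kΩ; upper segment (1−x)·R_p = 23.91 kΩ.
(x·R_p) ‖ R_L = 9.531 kΩ.
Loaded-divider output: V_out = 7.22 × 0.2850 = 2.058 V.
(Unloaded: V_out = x·V_CC = 2.20 V.)

V_out ≈ 2.06 V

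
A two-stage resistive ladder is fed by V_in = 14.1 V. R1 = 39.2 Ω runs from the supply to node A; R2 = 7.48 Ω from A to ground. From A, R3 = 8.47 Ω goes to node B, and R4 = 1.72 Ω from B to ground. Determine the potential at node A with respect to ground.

V_A ≈ 1.40 V

Node A sees R2 in parallel with the series input of stage 2, R3 + R4 = 10.19 Ω.
R2 ‖ (R3+R4) = 4.314 Ω.
V_A = 14.1 × 4.314/(39.2 + 4.314) = 1.398 V.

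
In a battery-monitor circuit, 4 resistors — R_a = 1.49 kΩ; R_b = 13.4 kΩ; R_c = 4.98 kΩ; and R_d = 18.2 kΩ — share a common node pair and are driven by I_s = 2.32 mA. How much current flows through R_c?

Total conductance ΣG = 1/1.49 + 1/13.4 + 1/4.98 + 1/18.2 = 1.002 (units of 1/kΩ).
Current divider: I(R_c) = I_s · G_k/ΣG = 2.32 × (0.2008/1.002) = 2.32 × 0.2005 = 0.4652 mA.

I ≈ 0.465 mA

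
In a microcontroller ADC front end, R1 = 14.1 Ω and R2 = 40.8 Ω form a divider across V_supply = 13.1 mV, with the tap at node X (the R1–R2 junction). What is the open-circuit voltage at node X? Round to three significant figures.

Open-circuit (no load on X): V_th = V_supply · R2/(R1 + R2) = 13.1 × 40.8/(14.10 + 40.8) = 9.736 mV.

V_th ≈ 9.74 mV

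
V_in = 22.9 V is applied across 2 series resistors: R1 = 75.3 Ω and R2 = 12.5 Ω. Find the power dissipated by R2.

P ≈ 0.850 W

Series current I = V_in/ΣR = 22.9/87.80 = 0.2608 A.
V(R2) = I·R = 3.260 V; P = V·I = 3.260 × 0.2608 = 0.8503 W.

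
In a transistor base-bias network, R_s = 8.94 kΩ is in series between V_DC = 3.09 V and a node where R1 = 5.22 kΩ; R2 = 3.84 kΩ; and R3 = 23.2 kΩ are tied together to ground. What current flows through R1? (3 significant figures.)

Combine the parallel branches: R_p = (1/5.22 + 1/3.84 + 1/23.2)⁻¹ = 2.020 kΩ.
V_A = 3.09 × 2.020/10.96 = 0.5695 V.
I(R1) = V_A / R1 = 0.5695/5.22 = 0.1091 mA.
(Check via current divider: I_total = 0.2819 mA; share G_k/ΣG = 0.3869 → same result.)

I ≈ 0.109 mA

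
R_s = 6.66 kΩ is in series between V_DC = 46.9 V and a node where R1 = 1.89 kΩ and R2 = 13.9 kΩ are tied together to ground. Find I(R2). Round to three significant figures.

I ≈ 0.674 mA

Combine the parallel branches: R_p = (1/1.89 + 1/13.9)⁻¹ = 1.664 kΩ.
Node voltage V_A = V_DC · R_p/(R_s + R_p) = 46.9 × 0.1999 = 9.374 V.
Branch current I = V_A/R2 = 9.374/13.9 = 0.6744 mA.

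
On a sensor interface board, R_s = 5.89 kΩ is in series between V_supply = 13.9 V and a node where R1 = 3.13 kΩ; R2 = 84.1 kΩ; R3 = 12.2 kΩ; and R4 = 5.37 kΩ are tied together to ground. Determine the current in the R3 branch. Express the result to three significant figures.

I ≈ 0.251 mA

Equivalent of the parallel group: R_p = 1.668 kΩ.
Node voltage V_A = V_supply · R_p/(R_s + R_p) = 13.9 × 0.2207 = 3.067 V.
Branch current I = V_A/R3 = 3.067/12.2 = 0.2514 mA.
(Check via current divider: I_total = 1.839 mA; share G_k/ΣG = 0.1367 → same result.)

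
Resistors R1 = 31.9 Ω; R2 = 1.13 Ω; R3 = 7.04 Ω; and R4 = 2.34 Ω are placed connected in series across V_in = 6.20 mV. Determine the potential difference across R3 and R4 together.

Total series resistance ΣR = 31.9 + 1.13 + 7.04 + 2.34 = 42.41 Ω.
R_{R3..R4} = 7.04 + 2.34 = 9.380 Ω.
By the voltage-divider rule, V = 6.20 × 9.380/42.41 = 1.371 mV.

V ≈ 1.37 mV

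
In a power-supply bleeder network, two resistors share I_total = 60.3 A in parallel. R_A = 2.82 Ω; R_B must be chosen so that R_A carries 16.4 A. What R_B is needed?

In a two-way split, I_A/I_total = R_B/(R_A + R_B).
16.4/60.3 = R_B/(R_A + R_B) → R_B = R_A · (0.2720)/(1 − 0.2720) = 2.82 × 0.3736 = 1.053 Ω.

R_B ≈ 1.05 Ω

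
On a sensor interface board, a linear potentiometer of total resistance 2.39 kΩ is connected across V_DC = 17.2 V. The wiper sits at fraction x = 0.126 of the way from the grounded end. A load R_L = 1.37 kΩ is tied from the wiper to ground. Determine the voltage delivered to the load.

Lower segment x·R_p = 0.3011 kΩ; upper segment (1−x)·R_p = 2.089 kΩ.
(x·R_p) ‖ R_L = 0.2469 kΩ.
Then V_out = V_DC · 0.2469/(2.089 + 0.2469) = 1.818 V.
(Unloaded: V_out = x·V_DC = 2.17 V.)

V_out ≈ 1.82 V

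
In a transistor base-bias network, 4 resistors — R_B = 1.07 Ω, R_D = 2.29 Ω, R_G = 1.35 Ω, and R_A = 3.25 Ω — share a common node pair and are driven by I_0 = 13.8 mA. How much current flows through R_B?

Conductances: ΣG = 1/1.07 + 1/2.29 + 1/1.35 + 1/3.25 = 2.420 (1/Ω).
R_B takes the fraction G_k/ΣG = 0.9346/2.420 = 0.3862, so I = 13.8 × 0.3862 = 5.330 mA.

I ≈ 5.33 mA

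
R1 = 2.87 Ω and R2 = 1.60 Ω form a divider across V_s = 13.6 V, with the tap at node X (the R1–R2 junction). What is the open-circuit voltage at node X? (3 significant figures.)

V_th ≈ 4.87 V

With X open, the divider is unloaded: V_th = 13.6 × 1.60/4.470 = 4.868 V.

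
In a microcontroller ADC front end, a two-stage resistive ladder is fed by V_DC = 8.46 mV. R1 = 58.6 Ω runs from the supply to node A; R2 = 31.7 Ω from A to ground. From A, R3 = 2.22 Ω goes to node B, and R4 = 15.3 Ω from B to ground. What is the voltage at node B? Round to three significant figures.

V_B ≈ 1.19 mV

Node A sees R2 in parallel with the series input of stage 2, R3 + R4 = 17.52 Ω.
Effective lower resistance at A: R2 ‖ 17.52 = 11.28 Ω.
So V_A = 8.46 × 0.1615 = 1.366 mV.
Then the unloaded second divider: V_B = V_A × R4/(R3+R4) = 1.366 × 0.8733 = 1.193 mV.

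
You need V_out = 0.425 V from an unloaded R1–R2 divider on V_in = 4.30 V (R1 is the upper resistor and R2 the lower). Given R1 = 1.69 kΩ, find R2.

R2 ≈ 0.185 kΩ

V_out/V_in = R2/(R1+R2) = 0.09884.
R2 = R1 · 0.09884/(1 − 0.09884) = 0.1854 kΩ.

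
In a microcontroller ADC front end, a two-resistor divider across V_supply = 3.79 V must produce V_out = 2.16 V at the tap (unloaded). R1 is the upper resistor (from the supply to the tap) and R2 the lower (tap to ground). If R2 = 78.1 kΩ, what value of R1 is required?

The divider ratio is R2/(R1+R2) = 2.16/3.79 = 0.5699.
R1 = R2·(1/k − 1) = 78.1 × 0.7546 = 58.94 kΩ.

R1 ≈ 58.9 kΩ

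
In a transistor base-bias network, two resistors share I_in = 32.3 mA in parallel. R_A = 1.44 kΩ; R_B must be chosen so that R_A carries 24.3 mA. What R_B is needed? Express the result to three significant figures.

In a two-way split, I_A/I_in = R_B/(R_A + R_B).
24.3/32.3 = R_B/(R_A + R_B) → R_B = R_A · (0.7523)/(1 − 0.7523) = 1.44 × 3.038 = 4.374 kΩ.

R_B ≈ 4.37 kΩ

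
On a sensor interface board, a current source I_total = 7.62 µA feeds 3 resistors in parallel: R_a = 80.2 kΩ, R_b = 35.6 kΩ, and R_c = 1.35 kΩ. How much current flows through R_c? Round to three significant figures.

Total conductance ΣG = 1/80.2 + 1/35.6 + 1/1.35 = 0.7813 (units of 1/kΩ).
By the current-divider rule, I = I_total · G_k/ΣG = 7.62 × 0.9481 = 7.224 µA.

I ≈ 7.22 µA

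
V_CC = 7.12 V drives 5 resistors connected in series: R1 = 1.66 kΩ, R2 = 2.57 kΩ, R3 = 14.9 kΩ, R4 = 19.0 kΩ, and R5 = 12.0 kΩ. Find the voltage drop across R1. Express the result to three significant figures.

Series total: ΣR = 1.66 + 2.57 + 14.9 + 19.0 + 12.0 = 50.13 kΩ.
Voltage divider: V = V_CC · (1.660 / 50.13) = 7.12 × 0.03311 = 0.2358 V.

V ≈ 0.236 V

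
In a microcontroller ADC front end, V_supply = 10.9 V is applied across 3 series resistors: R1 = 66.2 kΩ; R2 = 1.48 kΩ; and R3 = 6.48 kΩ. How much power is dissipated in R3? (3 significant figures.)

P ≈ 0.140 mW

The common current is I = 10.9/74.16 = 0.1470 mA.
V(R3) = I·R = 0.9524 V; P = V·I = 0.9524 × 0.1470 = 0.1400 mW.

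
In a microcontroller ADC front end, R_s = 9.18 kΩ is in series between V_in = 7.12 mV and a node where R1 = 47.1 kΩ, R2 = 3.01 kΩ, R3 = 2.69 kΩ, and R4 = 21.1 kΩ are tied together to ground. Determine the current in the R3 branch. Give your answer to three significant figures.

I ≈ 0.327 µA

Equivalent of the parallel group: R_p = 1.294 kΩ.
Node voltage V_A = V_in · R_p/(R_s + R_p) = 7.12 × 0.1236 = 0.8798 mV.
Branch current I = V_A/R3 = 0.8798/2.69 = 0.3271 µA.
(Equivalently: I_total = 0.6798 µA, then current-divider fraction G_k/ΣG = 0.4812.)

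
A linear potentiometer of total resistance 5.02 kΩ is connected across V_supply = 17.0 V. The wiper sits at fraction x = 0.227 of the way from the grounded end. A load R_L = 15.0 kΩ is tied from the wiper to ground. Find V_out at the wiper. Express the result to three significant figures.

V_out ≈ 3.64 V

Lower segment x·R_p = 1.140 kΩ; upper segment (1−x)·R_p = 3.880 kΩ.
(x·R_p) ‖ R_L = 1.059 kΩ.
V_out = 17.0 × 1.059/(3.880 + 1.059) = 3.645 V.
(Unloaded: V_out = x·V_supply = 3.86 V.)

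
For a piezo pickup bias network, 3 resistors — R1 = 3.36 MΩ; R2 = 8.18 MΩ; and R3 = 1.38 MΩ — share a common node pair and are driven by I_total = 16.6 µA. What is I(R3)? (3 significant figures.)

I ≈ 10.5 µA

Total conductance ΣG = 1/3.36 + 1/8.18 + 1/1.38 = 1.145 (units of 1/MΩ).
By the current-divider rule, I = I_total · G_k/ΣG = 16.6 × 0.6331 = 10.51 µA.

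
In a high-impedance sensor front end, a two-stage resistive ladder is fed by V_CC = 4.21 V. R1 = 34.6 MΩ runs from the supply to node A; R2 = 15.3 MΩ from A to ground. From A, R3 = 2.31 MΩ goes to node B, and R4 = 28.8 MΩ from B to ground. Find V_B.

V_B ≈ 0.891 V

The second stage (R3 + R4 = 31.11 MΩ) loads node A in parallel with R2.
R2 ‖ (R3+R4) = 10.26 MΩ.
So V_A = 4.21 × 0.2286 = 0.9626 V.
Stage 2 is unloaded, so V_B = V_A · R4/(R3+R4) = 0.9626 × 28.8/31.11 = 0.8911 V.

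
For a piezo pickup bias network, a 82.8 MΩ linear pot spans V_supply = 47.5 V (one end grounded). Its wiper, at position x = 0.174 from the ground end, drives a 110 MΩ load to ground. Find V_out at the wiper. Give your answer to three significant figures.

V_out ≈ 7.46 V

Split the track: R_lower = x·R_p = 14.41 MΩ, R_upper = (1−x)·R_p = 68.39 MΩ.
Lower segment in parallel with the load: 14.41 ‖ 110 = 12.74 MΩ.
V_out = 47.5 × 12.74/(68.39 + 12.74) = 7.458 V.
(Unloaded: V_out = x·V_supply = 8.26 V.)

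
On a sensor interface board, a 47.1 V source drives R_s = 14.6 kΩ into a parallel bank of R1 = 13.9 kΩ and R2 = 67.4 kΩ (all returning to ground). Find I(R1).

I ≈ 1.49 mA

Combine the parallel branches: R_p = (1/13.9 + 1/67.4)⁻¹ = 11.52 kΩ.
V_A by voltage divider: V_A = 47.1 × 11.52/(14.6 + 11.52) = 20.78 V.
I(R1) = V_A / R1 = 20.78/13.9 = 1.495 mA.
(Equivalently: I_total = 1.803 mA, then current-divider fraction G_k/ΣG = 0.8290.)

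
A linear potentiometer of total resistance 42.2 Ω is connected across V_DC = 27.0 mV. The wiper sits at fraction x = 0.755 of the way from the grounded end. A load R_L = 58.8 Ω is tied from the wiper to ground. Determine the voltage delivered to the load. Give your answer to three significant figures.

V_out ≈ 18.0 mV

Split the track: R_lower = x·R_p = 31.86 Ω, R_upper = (1−x)·R_p = 10.34 Ω.
(x·R_p) ‖ R_L = 20.66 Ω.
Loaded-divider output: V_out = 27.0 × 0.6665 = 18.00 mV.
(Unloaded: V_out = x·V_DC = 20.4 mV.)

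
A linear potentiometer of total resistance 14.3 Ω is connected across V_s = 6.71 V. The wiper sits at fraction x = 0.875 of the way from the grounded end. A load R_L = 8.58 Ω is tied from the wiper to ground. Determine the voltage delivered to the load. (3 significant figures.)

V_out ≈ 4.97 V

Lower segment x·R_p = 12.51 Ω; upper segment (1−x)·R_p = 1.788 Ω.
Lower segment in parallel with the load: 12.51 ‖ 8.58 = 5.090 Ω.
Then V_out = V_s · 5.090/(1.788 + 5.090) = 4.966 V.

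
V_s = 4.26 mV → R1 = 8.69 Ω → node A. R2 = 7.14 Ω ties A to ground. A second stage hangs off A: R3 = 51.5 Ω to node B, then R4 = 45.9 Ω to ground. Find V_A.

Looking into the second stage from A: R3 + R4 = 97.40 Ω appears in parallel with R2.
R2 ‖ (R3+R4) = 6.652 Ω.
First divider: V_A = V_s · 6.652/(8.69 + 6.652) = 1.847 mV.

V_A ≈ 1.85 mV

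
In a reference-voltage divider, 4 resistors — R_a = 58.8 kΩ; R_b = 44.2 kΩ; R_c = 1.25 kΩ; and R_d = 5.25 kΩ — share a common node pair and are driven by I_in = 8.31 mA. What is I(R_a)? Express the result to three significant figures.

I ≈ 0.137 mA

Conductances: ΣG = 1/58.8 + 1/44.2 + 1/1.25 + 1/5.25 = 1.030 (1/kΩ).
R_a takes the fraction G_k/ΣG = 0.01701/1.030 = 0.01651, so I = 8.31 × 0.01651 = 0.1372 mA.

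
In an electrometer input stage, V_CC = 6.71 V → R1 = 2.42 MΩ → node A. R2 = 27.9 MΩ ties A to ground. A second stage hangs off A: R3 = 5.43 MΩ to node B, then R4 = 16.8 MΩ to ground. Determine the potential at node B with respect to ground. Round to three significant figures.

The second stage (R3 + R4 = 22.23 MΩ) loads node A in parallel with R2.
R2 ‖ (R3+R4) = 12.37 MΩ.
So V_A = 6.71 × 0.8364 = 5.612 V.
V_B = V_A × 0.7557 = 4.241 V.

V_B ≈ 4.24 V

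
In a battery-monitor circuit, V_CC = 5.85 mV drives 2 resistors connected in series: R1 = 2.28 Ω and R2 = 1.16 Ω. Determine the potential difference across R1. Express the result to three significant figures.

V ≈ 3.88 mV

ΣR = 2.28 + 1.16 = 3.440 Ω.
Voltage divider: V = V_CC · (2.280 / 3.440) = 5.85 × 0.6628 = 3.877 mV.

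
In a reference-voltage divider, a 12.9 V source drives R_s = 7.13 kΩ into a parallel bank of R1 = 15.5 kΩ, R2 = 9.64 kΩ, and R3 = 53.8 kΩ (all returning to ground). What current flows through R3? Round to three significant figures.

I ≈ 0.103 mA

Combine the parallel branches: R_p = (1/15.5 + 1/9.64 + 1/53.8)⁻¹ = 5.352 kΩ.
Node voltage V_A = V_s · R_p/(R_s + R_p) = 12.9 × 0.4288 = 5.531 V.
Branch current I = V_A/R3 = 5.531/53.8 = 0.1028 mA.
(Equivalently: I_total = 1.033 mA, then current-divider fraction G_k/ΣG = 0.09948.)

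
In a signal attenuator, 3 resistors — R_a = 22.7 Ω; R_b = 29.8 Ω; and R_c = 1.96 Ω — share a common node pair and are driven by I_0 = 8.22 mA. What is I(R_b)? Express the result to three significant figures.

Total conductance ΣG = 1/22.7 + 1/29.8 + 1/1.96 = 0.5878 (units of 1/Ω).
Current divider: I(R_b) = I_0 · G_k/ΣG = 8.22 × (0.03356/0.5878) = 8.22 × 0.05709 = 0.4693 mA.

I ≈ 0.469 mA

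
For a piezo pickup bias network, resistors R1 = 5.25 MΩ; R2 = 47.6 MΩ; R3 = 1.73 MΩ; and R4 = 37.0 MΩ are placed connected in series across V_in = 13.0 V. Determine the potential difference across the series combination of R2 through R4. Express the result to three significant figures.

ΣR = 5.25 + 47.6 + 1.73 + 37.0 = 91.58 MΩ.
R_{R2..R4} = 47.6 + 1.73 + 37.0 = 86.33 MΩ.
V = V_in · R/ΣR = 13.0 × 0.9427 = 12.25 V.

V ≈ 12.3 V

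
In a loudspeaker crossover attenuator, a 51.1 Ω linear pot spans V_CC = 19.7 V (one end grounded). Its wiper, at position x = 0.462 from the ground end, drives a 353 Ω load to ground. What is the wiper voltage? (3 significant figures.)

The pot divides into 27.49 Ω above the wiper and 23.61 Ω below.
(x·R_p) ‖ R_L = 22.13 Ω.
V_out = 19.7 × 22.13/(27.49 + 22.13) = 8.785 V.
(Unloaded: V_out = x·V_CC = 9.10 V.)

V_out ≈ 8.79 V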